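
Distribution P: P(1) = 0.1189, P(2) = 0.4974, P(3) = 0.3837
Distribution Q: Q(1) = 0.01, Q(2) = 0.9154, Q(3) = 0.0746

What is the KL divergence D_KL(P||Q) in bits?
0.8935 bits

D_KL(P||Q) = Σ P(x) log₂(P(x)/Q(x))

Computing term by term:
  P(1)·log₂(P(1)/Q(1)) = 0.1189·log₂(0.1189/0.01) = 0.42467
  P(2)·log₂(P(2)/Q(2)) = 0.4974·log₂(0.4974/0.9154) = -0.43771
  P(3)·log₂(P(3)/Q(3)) = 0.3837·log₂(0.3837/0.0746) = 0.90658

D_KL(P||Q) = 0.42467 - 0.43771 + 0.90658 = 0.89354 ≈ 0.8935 bits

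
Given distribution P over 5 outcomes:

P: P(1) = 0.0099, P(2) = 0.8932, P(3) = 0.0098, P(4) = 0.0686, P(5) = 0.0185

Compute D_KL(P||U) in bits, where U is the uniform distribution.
1.6734 bits

U(i) = 1/5 for all i

D_KL(P||U) = Σ P(x) log₂(P(x) / (1/5))
           = Σ P(x) log₂(P(x)) + log₂(5)
           = log₂(5) - H(P)

H(P) = -Σ P(x) log₂(P(x)):
  -P(1)·log₂(P(1)) = -(0.0099)·log₂(0.0099) = 0.06592
  -P(2)·log₂(P(2)) = -(0.8932)·log₂(0.8932) = 0.14554
  -P(3)·log₂(P(3)) = -(0.0098)·log₂(0.0098) = 0.06540
  -P(4)·log₂(P(4)) = -(0.0686)·log₂(0.0686) = 0.26518
  -P(5)·log₂(P(5)) = -(0.0185)·log₂(0.0185) = 0.10649
H(P) = 0.06592 + 0.14554 + 0.06540 + 0.26518 + 0.10649 = 0.64853 bits

log₂(5) = 2.32193 bits

D_KL(P||U) = 2.32193 - 0.64853 = 1.67340 ≈ 1.6734 bits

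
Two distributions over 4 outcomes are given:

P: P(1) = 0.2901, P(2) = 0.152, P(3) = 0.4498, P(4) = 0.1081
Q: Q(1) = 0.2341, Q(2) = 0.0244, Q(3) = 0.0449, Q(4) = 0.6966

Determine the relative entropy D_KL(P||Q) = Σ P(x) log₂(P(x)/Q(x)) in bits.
1.6957 bits

D_KL(P||Q) = Σ P(x) log₂(P(x)/Q(x))

Computing term by term:
  P(1)·log₂(P(1)/Q(1)) = 0.2901·log₂(0.2901/0.2341) = 0.08976
  P(2)·log₂(P(2)/Q(2)) = 0.152·log₂(0.152/0.0244) = 0.40115
  P(3)·log₂(P(3)/Q(3)) = 0.4498·log₂(0.4498/0.0449) = 1.49536
  P(4)·log₂(P(4)/Q(4)) = 0.1081·log₂(0.1081/0.6966) = -0.29057

D_KL(P||Q) = 0.08976 + 0.40115 + 1.49536 - 0.29057 = 1.69570 ≈ 1.6957 bits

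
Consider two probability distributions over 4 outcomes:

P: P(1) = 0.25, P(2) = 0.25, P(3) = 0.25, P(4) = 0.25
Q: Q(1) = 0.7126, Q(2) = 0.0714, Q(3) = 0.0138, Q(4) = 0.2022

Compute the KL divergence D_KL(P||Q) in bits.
1.1955 bits

D_KL(P||Q) = Σ P(x) log₂(P(x)/Q(x))

Computing term by term:
  P(1)·log₂(P(1)/Q(1)) = 0.25·log₂(0.25/0.7126) = -0.37779
  P(2)·log₂(P(2)/Q(2)) = 0.25·log₂(0.25/0.0714) = 0.45198
  P(3)·log₂(P(3)/Q(3)) = 0.25·log₂(0.25/0.0138) = 1.04480
  P(4)·log₂(P(4)/Q(4)) = 0.25·log₂(0.25/0.2022) = 0.07654

D_KL(P||Q) = -0.37779 + 0.45198 + 1.04480 + 0.07654 = 1.19553 ≈ 1.1955 bits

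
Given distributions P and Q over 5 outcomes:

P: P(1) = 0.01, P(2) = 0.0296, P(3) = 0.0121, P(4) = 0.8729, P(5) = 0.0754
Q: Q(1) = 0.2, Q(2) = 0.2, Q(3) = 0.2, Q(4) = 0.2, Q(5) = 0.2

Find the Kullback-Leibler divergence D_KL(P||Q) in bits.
1.5757 bits

D_KL(P||Q) = Σ P(x) log₂(P(x)/Q(x))

Computing term by term:
  P(1)·log₂(P(1)/Q(1)) = 0.01·log₂(0.01/0.2) = -0.04322
  P(2)·log₂(P(2)/Q(2)) = 0.0296·log₂(0.0296/0.2) = -0.08159
  P(3)·log₂(P(3)/Q(3)) = 0.0121·log₂(0.0121/0.2) = -0.04897
  P(4)·log₂(P(4)/Q(4)) = 0.8729·log₂(0.8729/0.2) = 1.85563
  P(5)·log₂(P(5)/Q(5)) = 0.0754·log₂(0.0754/0.2) = -0.10612

D_KL(P||Q) = -0.04322 - 0.08159 - 0.04897 + 1.85563 - 0.10612 = 1.57573 ≈ 1.5757 bits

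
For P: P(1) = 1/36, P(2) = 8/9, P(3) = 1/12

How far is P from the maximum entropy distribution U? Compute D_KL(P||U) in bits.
0.9916 bits

U(i) = 1/3 for all i

D_KL(P||U) = Σ P(x) log₂(P(x) / (1/3))
           = Σ P(x) log₂(P(x)) + log₂(3)
           = log₂(3) - H(P)

H(P) = -Σ P(x) log₂(P(x)):
  -P(1)·log₂(P(1)) = -(1/36)·log₂(1/36) = 0.14361
  -P(2)·log₂(P(2)) = -(8/9)·log₂(8/9) = 0.15104
  -P(3)·log₂(P(3)) = -(1/12)·log₂(1/12) = 0.29875
H(P) = 0.14361 + 0.15104 + 0.29875 = 0.59340 bits

log₂(3) = 1.58496 bits

D_KL(P||U) = 1.58496 - 0.59340 = 0.99156 ≈ 0.9916 bits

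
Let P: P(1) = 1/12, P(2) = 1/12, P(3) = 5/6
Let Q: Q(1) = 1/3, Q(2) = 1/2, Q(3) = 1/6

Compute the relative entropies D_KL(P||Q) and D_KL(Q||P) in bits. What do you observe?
D_KL(P||Q) = 1.5529 bits, D_KL(Q||P) = 1.5722 bits. The two directions give different values (D_KL(Q||P) exceeds D_KL(P||Q) by 0.0193 bits): KL divergence is asymmetric.

D_KL(P||Q) = Σ P(x) log₂(P(x)/Q(x))

Computing term by term:
  P(1)·log₂(P(1)/Q(1)) = (1/12)·log₂((1/12)/(1/3)) = -0.16667
  P(2)·log₂(P(2)/Q(2)) = (1/12)·log₂((1/12)/(1/2)) = -0.21541
  P(3)·log₂(P(3)/Q(3)) = (5/6)·log₂((5/6)/(1/6)) = 1.93494

D_KL(P||Q) = -0.16667 - 0.21541 + 1.93494 = 1.55286 ≈ 1.5529 bits

D_KL(Q||P) = Σ Q(x) log₂(Q(x)/P(x))

Computing term by term:
  Q(1)·log₂(Q(1)/P(1)) = (1/3)·log₂((1/3)/(1/12)) = 0.66667
  Q(2)·log₂(Q(2)/P(2)) = (1/2)·log₂((1/2)/(1/12)) = 1.29248
  Q(3)·log₂(Q(3)/P(3)) = (1/6)·log₂((1/6)/(5/6)) = -0.38699

D_KL(Q||P) = 0.66667 + 1.29248 - 0.38699 = 1.57216 ≈ 1.5722 bits

These are NOT equal (difference: 0.0193 bits). KL divergence is asymmetric: D_KL(P||Q) ≠ D_KL(Q||P) in general.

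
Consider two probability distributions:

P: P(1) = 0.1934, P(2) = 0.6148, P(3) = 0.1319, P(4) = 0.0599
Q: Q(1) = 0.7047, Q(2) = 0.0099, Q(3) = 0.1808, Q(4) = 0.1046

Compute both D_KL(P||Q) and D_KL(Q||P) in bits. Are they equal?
D_KL(P||Q) = 3.1931 bits, D_KL(Q||P) = 1.4220 bits. No, they are not equal.

D_KL(P||Q) = Σ P(x) log₂(P(x)/Q(x))

Computing term by term:
  P(1)·log₂(P(1)/Q(1)) = 0.1934·log₂(0.1934/0.7047) = -0.36077
  P(2)·log₂(P(2)/Q(2)) = 0.6148·log₂(0.6148/0.0099) = 3.66208
  P(3)·log₂(P(3)/Q(3)) = 0.1319·log₂(0.1319/0.1808) = -0.06001
  P(4)·log₂(P(4)/Q(4)) = 0.0599·log₂(0.0599/0.1046) = -0.04817

D_KL(P||Q) = -0.36077 + 3.66208 - 0.06001 - 0.04817 = 3.19313 ≈ 3.1931 bits

D_KL(Q||P) = Σ Q(x) log₂(Q(x)/P(x))

Computing term by term:
  Q(1)·log₂(Q(1)/P(1)) = 0.7047·log₂(0.7047/0.1934) = 1.31456
  Q(2)·log₂(Q(2)/P(2)) = 0.0099·log₂(0.0099/0.6148) = -0.05897
  Q(3)·log₂(Q(3)/P(3)) = 0.1808·log₂(0.1808/0.1319) = 0.08225
  Q(4)·log₂(Q(4)/P(4)) = 0.1046·log₂(0.1046/0.0599) = 0.08413

D_KL(Q||P) = 1.31456 - 0.05897 + 0.08225 + 0.08413 = 1.42197 ≈ 1.4220 bits

These are NOT equal (difference: 1.7711 bits). KL divergence is asymmetric: D_KL(P||Q) ≠ D_KL(Q||P) in general.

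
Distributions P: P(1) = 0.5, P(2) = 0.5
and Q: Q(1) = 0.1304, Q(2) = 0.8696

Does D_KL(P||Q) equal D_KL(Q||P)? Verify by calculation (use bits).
D_KL(P||Q) = 0.5703 bits, D_KL(Q||P) = 0.4415 bits. No — D_KL(P||Q) ≠ D_KL(Q||P) for this pair.

D_KL(P||Q) = Σ P(x) log₂(P(x)/Q(x))

Computing term by term:
  P(1)·log₂(P(1)/Q(1)) = 0.5·log₂(0.5/0.1304) = 0.96949
  P(2)·log₂(P(2)/Q(2)) = 0.5·log₂(0.5/0.8696) = -0.39921

D_KL(P||Q) = 0.96949 - 0.39921 = 0.57028 ≈ 0.5703 bits

D_KL(Q||P) = Σ Q(x) log₂(Q(x)/P(x))

Computing term by term:
  Q(1)·log₂(Q(1)/P(1)) = 0.1304·log₂(0.1304/0.5) = -0.25284
  Q(2)·log₂(Q(2)/P(2)) = 0.8696·log₂(0.8696/0.5) = 0.69431

D_KL(Q||P) = -0.25284 + 0.69431 = 0.44147 ≈ 0.4415 bits

These are NOT equal (difference: 0.1288 bits). KL divergence is asymmetric: D_KL(P||Q) ≠ D_KL(Q||P) in general.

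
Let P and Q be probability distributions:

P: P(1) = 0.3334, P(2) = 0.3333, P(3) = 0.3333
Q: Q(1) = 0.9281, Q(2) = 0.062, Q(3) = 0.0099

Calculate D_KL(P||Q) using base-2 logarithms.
2.0072 bits

D_KL(P||Q) = Σ P(x) log₂(P(x)/Q(x))

Computing term by term:
  P(1)·log₂(P(1)/Q(1)) = 0.3334·log₂(0.3334/0.9281) = -0.49244
  P(2)·log₂(P(2)/Q(2)) = 0.3333·log₂(0.3333/0.062) = 0.80875
  P(3)·log₂(P(3)/Q(3)) = 0.3333·log₂(0.3333/0.0099) = 1.69091

D_KL(P||Q) = -0.49244 + 0.80875 + 1.69091 = 2.00722 ≈ 2.0072 bits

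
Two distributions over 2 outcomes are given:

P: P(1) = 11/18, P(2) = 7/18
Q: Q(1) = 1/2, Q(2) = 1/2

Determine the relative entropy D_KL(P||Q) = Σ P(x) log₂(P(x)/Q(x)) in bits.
0.0359 bits

D_KL(P||Q) = Σ P(x) log₂(P(x)/Q(x))

Computing term by term:
  P(1)·log₂(P(1)/Q(1)) = (11/18)·log₂((11/18)/(1/2)) = 0.17692
  P(2)·log₂(P(2)/Q(2)) = (7/18)·log₂((7/18)/(1/2)) = -0.14100

D_KL(P||Q) = 0.17692 - 0.14100 = 0.03592 ≈ 0.0359 bits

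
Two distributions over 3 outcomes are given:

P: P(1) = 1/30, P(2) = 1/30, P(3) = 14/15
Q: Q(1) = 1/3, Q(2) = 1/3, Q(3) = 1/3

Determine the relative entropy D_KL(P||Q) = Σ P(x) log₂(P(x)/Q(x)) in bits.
1.1649 bits

D_KL(P||Q) = Σ P(x) log₂(P(x)/Q(x))

Computing term by term:
  P(1)·log₂(P(1)/Q(1)) = (1/30)·log₂((1/30)/(1/3)) = -0.11073
  P(2)·log₂(P(2)/Q(2)) = (1/30)·log₂((1/30)/(1/3)) = -0.11073
  P(3)·log₂(P(3)/Q(3)) = (14/15)·log₂((14/15)/(1/3)) = 1.38640

D_KL(P||Q) = -0.11073 - 0.11073 + 1.38640 = 1.16494 ≈ 1.1649 bits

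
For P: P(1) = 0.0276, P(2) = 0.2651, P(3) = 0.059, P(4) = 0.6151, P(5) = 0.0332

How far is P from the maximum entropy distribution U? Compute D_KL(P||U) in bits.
0.8360 bits

U(i) = 1/5 for all i

D_KL(P||U) = Σ P(x) log₂(P(x) / (1/5))
           = Σ P(x) log₂(P(x)) + log₂(5)
           = log₂(5) - H(P)

H(P) = -Σ P(x) log₂(P(x)):
  -P(1)·log₂(P(1)) = -(0.0276)·log₂(0.0276) = 0.14295
  -P(2)·log₂(P(2)) = -(0.2651)·log₂(0.2651) = 0.50777
  -P(3)·log₂(P(3)) = -(0.059)·log₂(0.059) = 0.24091
  -P(4)·log₂(P(4)) = -(0.6151)·log₂(0.6151) = 0.43125
  -P(5)·log₂(P(5)) = -(0.0332)·log₂(0.0332) = 0.16310
H(P) = 0.14295 + 0.50777 + 0.24091 + 0.43125 + 0.16310 = 1.48598 bits

log₂(5) = 2.32193 bits

D_KL(P||U) = 2.32193 - 1.48598 = 0.83595 ≈ 0.8360 bits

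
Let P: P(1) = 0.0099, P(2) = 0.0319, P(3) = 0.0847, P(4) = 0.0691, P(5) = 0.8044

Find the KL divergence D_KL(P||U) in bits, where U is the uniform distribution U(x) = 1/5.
1.2768 bits

U(i) = 1/5 for all i

D_KL(P||U) = Σ P(x) log₂(P(x) / (1/5))
           = Σ P(x) log₂(P(x)) + log₂(5)
           = log₂(5) - H(P)

H(P) = -Σ P(x) log₂(P(x)):
  -P(1)·log₂(P(1)) = -(0.0099)·log₂(0.0099) = 0.06592
  -P(2)·log₂(P(2)) = -(0.0319)·log₂(0.0319) = 0.15855
  -P(3)·log₂(P(3)) = -(0.0847)·log₂(0.0847) = 0.30166
  -P(4)·log₂(P(4)) = -(0.0691)·log₂(0.0691) = 0.26639
  -P(5)·log₂(P(5)) = -(0.8044)·log₂(0.8044) = 0.25259
H(P) = 0.06592 + 0.15855 + 0.30166 + 0.26639 + 0.25259 = 1.04511 bits

log₂(5) = 2.32193 bits

D_KL(P||U) = 2.32193 - 1.04511 = 1.27682 ≈ 1.2768 bits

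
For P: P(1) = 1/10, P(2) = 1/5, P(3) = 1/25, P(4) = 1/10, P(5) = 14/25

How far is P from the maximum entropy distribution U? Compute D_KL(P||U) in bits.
0.5390 bits

U(i) = 1/5 for all i

D_KL(P||U) = Σ P(x) log₂(P(x) / (1/5))
           = Σ P(x) log₂(P(x)) + log₂(5)
           = log₂(5) - H(P)

H(P) = -Σ P(x) log₂(P(x)):
  -P(1)·log₂(P(1)) = -(1/10)·log₂(1/10) = 0.33219
  -P(2)·log₂(P(2)) = -(1/5)·log₂(1/5) = 0.46439
  -P(3)·log₂(P(3)) = -(1/25)·log₂(1/25) = 0.18575
  -P(4)·log₂(P(4)) = -(1/10)·log₂(1/10) = 0.33219
  -P(5)·log₂(P(5)) = -(14/25)·log₂(14/25) = 0.46844
H(P) = 0.33219 + 0.46439 + 0.18575 + 0.33219 + 0.46844 = 1.78296 bits

log₂(5) = 2.32193 bits

D_KL(P||U) = 2.32193 - 1.78296 = 0.53897 ≈ 0.5390 bits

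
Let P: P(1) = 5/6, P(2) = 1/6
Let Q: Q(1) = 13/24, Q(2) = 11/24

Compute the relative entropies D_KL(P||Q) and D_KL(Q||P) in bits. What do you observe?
D_KL(P||Q) = 0.2747 bits, D_KL(Q||P) = 0.3323 bits. The two directions give different values (D_KL(Q||P) exceeds D_KL(P||Q) by 0.0576 bits): KL divergence is asymmetric.

D_KL(P||Q) = Σ P(x) log₂(P(x)/Q(x))

Computing term by term:
  P(1)·log₂(P(1)/Q(1)) = (5/6)·log₂((5/6)/(13/24)) = 0.51791
  P(2)·log₂(P(2)/Q(2)) = (1/6)·log₂((1/6)/(11/24)) = -0.24324

D_KL(P||Q) = 0.51791 - 0.24324 = 0.27467 ≈ 0.2747 bits

D_KL(Q||P) = Σ Q(x) log₂(Q(x)/P(x))

Computing term by term:
  Q(1)·log₂(Q(1)/P(1)) = (13/24)·log₂((13/24)/(5/6)) = -0.33664
  Q(2)·log₂(Q(2)/P(2)) = (11/24)·log₂((11/24)/(1/6)) = 0.66891

D_KL(Q||P) = -0.33664 + 0.66891 = 0.33227 ≈ 0.3323 bits

These are NOT equal (difference: 0.0576 bits). KL divergence is asymmetric: D_KL(P||Q) ≠ D_KL(Q||P) in general.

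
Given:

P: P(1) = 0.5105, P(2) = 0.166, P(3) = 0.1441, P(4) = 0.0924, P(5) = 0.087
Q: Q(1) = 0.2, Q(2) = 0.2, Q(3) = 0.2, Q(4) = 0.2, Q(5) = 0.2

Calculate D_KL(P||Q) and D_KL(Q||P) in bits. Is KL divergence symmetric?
D_KL(P||Q) = 0.3700 bits, D_KL(Q||P) = 0.3410 bits. No, KL divergence is not symmetric.

D_KL(P||Q) = Σ P(x) log₂(P(x)/Q(x))

Computing term by term:
  P(1)·log₂(P(1)/Q(1)) = 0.5105·log₂(0.5105/0.2) = 0.69015
  P(2)·log₂(P(2)/Q(2)) = 0.166·log₂(0.166/0.2) = -0.04462
  P(3)·log₂(P(3)/Q(3)) = 0.1441·log₂(0.1441/0.2) = -0.06815
  P(4)·log₂(P(4)/Q(4)) = 0.0924·log₂(0.0924/0.2) = -0.10294
  P(5)·log₂(P(5)/Q(5)) = 0.087·log₂(0.087/0.2) = -0.10448

D_KL(P||Q) = 0.69015 - 0.04462 - 0.06815 - 0.10294 - 0.10448 = 0.36996 ≈ 0.3700 bits

D_KL(Q||P) = Σ Q(x) log₂(Q(x)/P(x))

Computing term by term:
  Q(1)·log₂(Q(1)/P(1)) = 0.2·log₂(0.2/0.5105) = -0.27038
  Q(2)·log₂(Q(2)/P(2)) = 0.2·log₂(0.2/0.166) = 0.05376
  Q(3)·log₂(Q(3)/P(3)) = 0.2·log₂(0.2/0.1441) = 0.09459
  Q(4)·log₂(Q(4)/P(4)) = 0.2·log₂(0.2/0.0924) = 0.22281
  Q(5)·log₂(Q(5)/P(5)) = 0.2·log₂(0.2/0.087) = 0.24018

D_KL(Q||P) = -0.27038 + 0.05376 + 0.09459 + 0.22281 + 0.24018 = 0.34096 ≈ 0.3410 bits

These are NOT equal (difference: 0.0290 bits). KL divergence is asymmetric: D_KL(P||Q) ≠ D_KL(Q||P) in general.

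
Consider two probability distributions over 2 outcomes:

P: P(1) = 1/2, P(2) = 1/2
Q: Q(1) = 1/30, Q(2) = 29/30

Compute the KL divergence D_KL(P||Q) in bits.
1.4779 bits

D_KL(P||Q) = Σ P(x) log₂(P(x)/Q(x))

Computing term by term:
  P(1)·log₂(P(1)/Q(1)) = (1/2)·log₂((1/2)/(1/30)) = 1.95345
  P(2)·log₂(P(2)/Q(2)) = (1/2)·log₂((1/2)/(29/30)) = -0.47555

D_KL(P||Q) = 1.95345 - 0.47555 = 1.47790 ≈ 1.4779 bits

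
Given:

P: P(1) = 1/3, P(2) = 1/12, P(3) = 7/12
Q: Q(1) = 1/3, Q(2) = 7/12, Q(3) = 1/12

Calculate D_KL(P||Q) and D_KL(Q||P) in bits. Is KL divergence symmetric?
D_KL(P||Q) = 1.4037 bits, D_KL(Q||P) = 1.4037 bits. The two values coincide for this particular pair, but no — KL divergence is not symmetric in general.

D_KL(P||Q) = Σ P(x) log₂(P(x)/Q(x))

Computing term by term:
  P(1)·log₂(P(1)/Q(1)) = (1/3)·log₂((1/3)/(1/3)) = 0.00000
  P(2)·log₂(P(2)/Q(2)) = (1/12)·log₂((1/12)/(7/12)) = -0.23395
  P(3)·log₂(P(3)/Q(3)) = (7/12)·log₂((7/12)/(1/12)) = 1.63762

D_KL(P||Q) = 0.00000 - 0.23395 + 1.63762 = 1.40367 ≈ 1.4037 bits

D_KL(Q||P) = Σ Q(x) log₂(Q(x)/P(x))

Computing term by term:
  Q(1)·log₂(Q(1)/P(1)) = (1/3)·log₂((1/3)/(1/3)) = 0.00000
  Q(2)·log₂(Q(2)/P(2)) = (7/12)·log₂((7/12)/(1/12)) = 1.63762
  Q(3)·log₂(Q(3)/P(3)) = (1/12)·log₂((1/12)/(7/12)) = -0.23395

D_KL(Q||P) = 0.00000 + 1.63762 - 0.23395 = 1.40367 ≈ 1.4037 bits

These ARE equal here. Q is P with outcomes relabeled (Q(2) = P(3), Q(3) = P(2)) by a relabeling that is its own inverse, so the two sums contain exactly the same terms in a different order. This is a special case — KL divergence is not symmetric in general: D_KL(P||Q) ≠ D_KL(Q||P) for most P, Q.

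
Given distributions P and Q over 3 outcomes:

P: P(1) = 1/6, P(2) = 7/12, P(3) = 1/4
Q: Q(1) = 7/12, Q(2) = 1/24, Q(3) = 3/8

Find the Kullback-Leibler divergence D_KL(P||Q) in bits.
1.7735 bits

D_KL(P||Q) = Σ P(x) log₂(P(x)/Q(x))

Computing term by term:
  P(1)·log₂(P(1)/Q(1)) = (1/6)·log₂((1/6)/(7/12)) = -0.30123
  P(2)·log₂(P(2)/Q(2)) = (7/12)·log₂((7/12)/(1/24)) = 2.22096
  P(3)·log₂(P(3)/Q(3)) = (1/4)·log₂((1/4)/(3/8)) = -0.14624

D_KL(P||Q) = -0.30123 + 2.22096 - 0.14624 = 1.77349 ≈ 1.7735 bits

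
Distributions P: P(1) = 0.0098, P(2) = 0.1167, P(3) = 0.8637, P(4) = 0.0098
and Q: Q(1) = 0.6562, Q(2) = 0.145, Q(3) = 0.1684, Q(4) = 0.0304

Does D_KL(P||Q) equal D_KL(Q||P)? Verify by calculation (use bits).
D_KL(P||Q) = 1.9252 bits, D_KL(Q||P) = 3.6779 bits. No — D_KL(P||Q) ≠ D_KL(Q||P) for this pair.

D_KL(P||Q) = Σ P(x) log₂(P(x)/Q(x))

Computing term by term:
  P(1)·log₂(P(1)/Q(1)) = 0.0098·log₂(0.0098/0.6562) = -0.05944
  P(2)·log₂(P(2)/Q(2)) = 0.1167·log₂(0.1167/0.145) = -0.03656
  P(3)·log₂(P(3)/Q(3)) = 0.8637·log₂(0.8637/0.1684) = 2.03716
  P(4)·log₂(P(4)/Q(4)) = 0.0098·log₂(0.0098/0.0304) = -0.01601

D_KL(P||Q) = -0.05944 - 0.03656 + 2.03716 - 0.01601 = 1.92515 ≈ 1.9252 bits

D_KL(Q||P) = Σ Q(x) log₂(Q(x)/P(x))

Computing term by term:
  Q(1)·log₂(Q(1)/P(1)) = 0.6562·log₂(0.6562/0.0098) = 3.97999
  Q(2)·log₂(Q(2)/P(2)) = 0.145·log₂(0.145/0.1167) = 0.04542
  Q(3)·log₂(Q(3)/P(3)) = 0.1684·log₂(0.1684/0.8637) = -0.39719
  Q(4)·log₂(Q(4)/P(4)) = 0.0304·log₂(0.0304/0.0098) = 0.04965

D_KL(Q||P) = 3.97999 + 0.04542 - 0.39719 + 0.04965 = 3.67787 ≈ 3.6779 bits

These are NOT equal (difference: 1.7527 bits). KL divergence is asymmetric: D_KL(P||Q) ≠ D_KL(Q||P) in general.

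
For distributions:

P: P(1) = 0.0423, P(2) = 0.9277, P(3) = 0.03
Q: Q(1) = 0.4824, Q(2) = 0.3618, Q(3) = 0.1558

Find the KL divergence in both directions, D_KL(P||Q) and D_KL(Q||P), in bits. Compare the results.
D_KL(P||Q) = 1.0404 bits, D_KL(Q||P) = 1.5727 bits. D_KL(Q||P) is larger than D_KL(P||Q) by 0.5323 bits; the two directions differ.

D_KL(P||Q) = Σ P(x) log₂(P(x)/Q(x))

Computing term by term:
  P(1)·log₂(P(1)/Q(1)) = 0.0423·log₂(0.0423/0.4824) = -0.14854
  P(2)·log₂(P(2)/Q(2)) = 0.9277·log₂(0.9277/0.3618) = 1.26025
  P(3)·log₂(P(3)/Q(3)) = 0.03·log₂(0.03/0.1558) = -0.07130

D_KL(P||Q) = -0.14854 + 1.26025 - 0.07130 = 1.04041 ≈ 1.0404 bits

D_KL(Q||P) = Σ Q(x) log₂(Q(x)/P(x))

Computing term by term:
  Q(1)·log₂(Q(1)/P(1)) = 0.4824·log₂(0.4824/0.0423) = 1.69395
  Q(2)·log₂(Q(2)/P(2)) = 0.3618·log₂(0.3618/0.9277) = -0.49149
  Q(3)·log₂(Q(3)/P(3)) = 0.1558·log₂(0.1558/0.03) = 0.37028

D_KL(Q||P) = 1.69395 - 0.49149 + 0.37028 = 1.57274 ≈ 1.5727 bits

These are NOT equal (difference: 0.5323 bits). KL divergence is asymmetric: D_KL(P||Q) ≠ D_KL(Q||P) in general.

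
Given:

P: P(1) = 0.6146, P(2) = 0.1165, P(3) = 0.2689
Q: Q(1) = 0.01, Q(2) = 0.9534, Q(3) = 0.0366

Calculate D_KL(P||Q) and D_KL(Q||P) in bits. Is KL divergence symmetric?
D_KL(P||Q) = 4.0720 bits, D_KL(Q||P) = 2.7267 bits. No, KL divergence is not symmetric.

D_KL(P||Q) = Σ P(x) log₂(P(x)/Q(x))

Computing term by term:
  P(1)·log₂(P(1)/Q(1)) = 0.6146·log₂(0.6146/0.01) = 3.65169
  P(2)·log₂(P(2)/Q(2)) = 0.1165·log₂(0.1165/0.9534) = -0.35332
  P(3)·log₂(P(3)/Q(3)) = 0.2689·log₂(0.2689/0.0366) = 0.77367

D_KL(P||Q) = 3.65169 - 0.35332 + 0.77367 = 4.07204 ≈ 4.0720 bits

D_KL(Q||P) = Σ Q(x) log₂(Q(x)/P(x))

Computing term by term:
  Q(1)·log₂(Q(1)/P(1)) = 0.01·log₂(0.01/0.6146) = -0.05942
  Q(2)·log₂(Q(2)/P(2)) = 0.9534·log₂(0.9534/0.1165) = 2.89143
  Q(3)·log₂(Q(3)/P(3)) = 0.0366·log₂(0.0366/0.2689) = -0.10530

D_KL(Q||P) = -0.05942 + 2.89143 - 0.10530 = 2.72671 ≈ 2.7267 bits

These are NOT equal (difference: 1.3453 bits). KL divergence is asymmetric: D_KL(P||Q) ≠ D_KL(Q||P) in general.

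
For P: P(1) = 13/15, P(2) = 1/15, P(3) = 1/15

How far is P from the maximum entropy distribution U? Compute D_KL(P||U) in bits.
0.8851 bits

U(i) = 1/3 for all i

D_KL(P||U) = Σ P(x) log₂(P(x) / (1/3))
           = Σ P(x) log₂(P(x)) + log₂(3)
           = log₂(3) - H(P)

H(P) = -Σ P(x) log₂(P(x)):
  -P(1)·log₂(P(1)) = -(13/15)·log₂(13/15) = 0.17892
  -P(2)·log₂(P(2)) = -(1/15)·log₂(1/15) = 0.26046
  -P(3)·log₂(P(3)) = -(1/15)·log₂(1/15) = 0.26046
H(P) = 0.17892 + 0.26046 + 0.26046 = 0.69984 bits

log₂(3) = 1.58496 bits

D_KL(P||U) = 1.58496 - 0.69984 = 0.88512 ≈ 0.8851 bits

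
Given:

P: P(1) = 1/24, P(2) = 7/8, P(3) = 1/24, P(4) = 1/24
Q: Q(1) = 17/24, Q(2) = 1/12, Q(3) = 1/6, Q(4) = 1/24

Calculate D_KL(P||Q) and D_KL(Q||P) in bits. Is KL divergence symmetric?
D_KL(P||Q) = 2.7146 bits, D_KL(Q||P) = 2.9459 bits. No, KL divergence is not symmetric.

D_KL(P||Q) = Σ P(x) log₂(P(x)/Q(x))

Computing term by term:
  P(1)·log₂(P(1)/Q(1)) = (1/24)·log₂((1/24)/(17/24)) = -0.17031
  P(2)·log₂(P(2)/Q(2)) = (7/8)·log₂((7/8)/(1/12)) = 2.96828
  P(3)·log₂(P(3)/Q(3)) = (1/24)·log₂((1/24)/(1/6)) = -0.08333
  P(4)·log₂(P(4)/Q(4)) = (1/24)·log₂((1/24)/(1/24)) = 0.00000

D_KL(P||Q) = -0.17031 + 2.96828 - 0.08333 + 0.00000 = 2.71464 ≈ 2.7146 bits

D_KL(Q||P) = Σ Q(x) log₂(Q(x)/P(x))

Computing term by term:
  Q(1)·log₂(Q(1)/P(1)) = (17/24)·log₂((17/24)/(1/24)) = 2.89529
  Q(2)·log₂(Q(2)/P(2)) = (1/12)·log₂((1/12)/(7/8)) = -0.28269
  Q(3)·log₂(Q(3)/P(3)) = (1/6)·log₂((1/6)/(1/24)) = 0.33333
  Q(4)·log₂(Q(4)/P(4)) = (1/24)·log₂((1/24)/(1/24)) = 0.00000

D_KL(Q||P) = 2.89529 - 0.28269 + 0.33333 + 0.00000 = 2.94593 ≈ 2.9459 bits

These are NOT equal (difference: 0.2313 bits). KL divergence is asymmetric: D_KL(P||Q) ≠ D_KL(Q||P) in general.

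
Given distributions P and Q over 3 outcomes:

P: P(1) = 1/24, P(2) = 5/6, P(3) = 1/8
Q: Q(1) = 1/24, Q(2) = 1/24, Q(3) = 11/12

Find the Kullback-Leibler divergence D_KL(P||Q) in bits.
3.2423 bits

D_KL(P||Q) = Σ P(x) log₂(P(x)/Q(x))

Computing term by term:
  P(1)·log₂(P(1)/Q(1)) = (1/24)·log₂((1/24)/(1/24)) = 0.00000
  P(2)·log₂(P(2)/Q(2)) = (5/6)·log₂((5/6)/(1/24)) = 3.60161
  P(3)·log₂(P(3)/Q(3)) = (1/8)·log₂((1/8)/(11/12)) = -0.35931

D_KL(P||Q) = 0.00000 + 3.60161 - 0.35931 = 3.24230 ≈ 3.2423 bits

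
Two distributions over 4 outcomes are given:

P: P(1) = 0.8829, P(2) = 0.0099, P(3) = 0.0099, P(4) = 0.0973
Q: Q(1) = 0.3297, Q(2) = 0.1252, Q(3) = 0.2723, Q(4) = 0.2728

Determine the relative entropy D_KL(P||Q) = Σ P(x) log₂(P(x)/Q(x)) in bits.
1.0264 bits

D_KL(P||Q) = Σ P(x) log₂(P(x)/Q(x))

Computing term by term:
  P(1)·log₂(P(1)/Q(1)) = 0.8829·log₂(0.8829/0.3297) = 1.25469
  P(2)·log₂(P(2)/Q(2)) = 0.0099·log₂(0.0099/0.1252) = -0.03624
  P(3)·log₂(P(3)/Q(3)) = 0.0099·log₂(0.0099/0.2723) = -0.04734
  P(4)·log₂(P(4)/Q(4)) = 0.0973·log₂(0.0973/0.2728) = -0.14472

D_KL(P||Q) = 1.25469 - 0.03624 - 0.04734 - 0.14472 = 1.02639 ≈ 1.0264 bits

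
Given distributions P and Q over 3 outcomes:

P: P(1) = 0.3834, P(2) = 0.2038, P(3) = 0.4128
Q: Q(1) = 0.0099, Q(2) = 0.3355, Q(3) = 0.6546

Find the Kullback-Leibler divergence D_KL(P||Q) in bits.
1.6014 bits

D_KL(P||Q) = Σ P(x) log₂(P(x)/Q(x))

Computing term by term:
  P(1)·log₂(P(1)/Q(1)) = 0.3834·log₂(0.3834/0.0099) = 2.02254
  P(2)·log₂(P(2)/Q(2)) = 0.2038·log₂(0.2038/0.3355) = -0.14656
  P(3)·log₂(P(3)/Q(3)) = 0.4128·log₂(0.4128/0.6546) = -0.27458

D_KL(P||Q) = 2.02254 - 0.14656 - 0.27458 = 1.60140 ≈ 1.6014 bits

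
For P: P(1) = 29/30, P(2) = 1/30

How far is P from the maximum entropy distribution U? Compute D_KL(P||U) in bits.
0.7892 bits

U(i) = 1/2 for all i

D_KL(P||U) = Σ P(x) log₂(P(x) / (1/2))
           = Σ P(x) log₂(P(x)) + log₂(2)
           = log₂(2) - H(P)

H(P) = -Σ P(x) log₂(P(x)):
  -P(1)·log₂(P(1)) = -(29/30)·log₂(29/30) = 0.04728
  -P(2)·log₂(P(2)) = -(1/30)·log₂(1/30) = 0.16356
H(P) = 0.04728 + 0.16356 = 0.21084 bits

log₂(2) = 1.00000 bits

D_KL(P||U) = 1.00000 - 0.21084 = 0.78916 ≈ 0.7892 bits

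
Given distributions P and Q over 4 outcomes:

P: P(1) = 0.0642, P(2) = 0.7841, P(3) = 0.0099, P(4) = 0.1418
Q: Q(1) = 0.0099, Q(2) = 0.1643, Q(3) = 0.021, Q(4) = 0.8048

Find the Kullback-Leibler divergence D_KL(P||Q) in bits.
1.5751 bits

D_KL(P||Q) = Σ P(x) log₂(P(x)/Q(x))

Computing term by term:
  P(1)·log₂(P(1)/Q(1)) = 0.0642·log₂(0.0642/0.0099) = 0.17315
  P(2)·log₂(P(2)/Q(2)) = 0.7841·log₂(0.7841/0.1643) = 1.76791
  P(3)·log₂(P(3)/Q(3)) = 0.0099·log₂(0.0099/0.021) = -0.01074
  P(4)·log₂(P(4)/Q(4)) = 0.1418·log₂(0.1418/0.8048) = -0.35518

D_KL(P||Q) = 0.17315 + 1.76791 - 0.01074 - 0.35518 = 1.57514 ≈ 1.5751 bits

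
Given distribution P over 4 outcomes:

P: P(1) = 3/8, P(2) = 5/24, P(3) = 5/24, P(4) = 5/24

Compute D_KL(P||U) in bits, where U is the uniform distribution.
0.0550 bits

U(i) = 1/4 for all i

D_KL(P||U) = Σ P(x) log₂(P(x) / (1/4))
           = Σ P(x) log₂(P(x)) + log₂(4)
           = log₂(4) - H(P)

H(P) = -Σ P(x) log₂(P(x)):
  -P(1)·log₂(P(1)) = -(3/8)·log₂(3/8) = 0.53064
  -P(2)·log₂(P(2)) = -(5/24)·log₂(5/24) = 0.47147
  -P(3)·log₂(P(3)) = -(5/24)·log₂(5/24) = 0.47147
  -P(4)·log₂(P(4)) = -(5/24)·log₂(5/24) = 0.47147
H(P) = 0.53064 + 0.47147 + 0.47147 + 0.47147 = 1.94505 bits

log₂(4) = 2.00000 bits

D_KL(P||U) = 2.00000 - 1.94505 = 0.05495 ≈ 0.0550 bits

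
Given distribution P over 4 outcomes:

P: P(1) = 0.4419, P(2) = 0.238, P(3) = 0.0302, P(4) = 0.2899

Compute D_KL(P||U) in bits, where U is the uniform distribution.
0.3161 bits

U(i) = 1/4 for all i

D_KL(P||U) = Σ P(x) log₂(P(x) / (1/4))
           = Σ P(x) log₂(P(x)) + log₂(4)
           = log₂(4) - H(P)

H(P) = -Σ P(x) log₂(P(x)):
  -P(1)·log₂(P(1)) = -(0.4419)·log₂(0.4419) = 0.52065
  -P(2)·log₂(P(2)) = -(0.238)·log₂(0.238) = 0.49289
  -P(3)·log₂(P(3)) = -(0.0302)·log₂(0.0302) = 0.15249
  -P(4)·log₂(P(4)) = -(0.2899)·log₂(0.2899) = 0.51787
H(P) = 0.52065 + 0.49289 + 0.15249 + 0.51787 = 1.68390 bits

log₂(4) = 2.00000 bits

D_KL(P||U) = 2.00000 - 1.68390 = 0.31610 ≈ 0.3161 bits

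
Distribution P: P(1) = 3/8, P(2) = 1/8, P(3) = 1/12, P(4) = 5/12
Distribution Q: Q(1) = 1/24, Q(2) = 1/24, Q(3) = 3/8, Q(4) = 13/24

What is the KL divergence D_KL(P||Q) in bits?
1.0483 bits

D_KL(P||Q) = Σ P(x) log₂(P(x)/Q(x))

Computing term by term:
  P(1)·log₂(P(1)/Q(1)) = (3/8)·log₂((3/8)/(1/24)) = 1.18872
  P(2)·log₂(P(2)/Q(2)) = (1/8)·log₂((1/8)/(1/24)) = 0.19812
  P(3)·log₂(P(3)/Q(3)) = (1/12)·log₂((1/12)/(3/8)) = -0.18083
  P(4)·log₂(P(4)/Q(4)) = (5/12)·log₂((5/12)/(13/24)) = -0.15771

D_KL(P||Q) = 1.18872 + 0.19812 - 0.18083 - 0.15771 = 1.04830 ≈ 1.0483 bits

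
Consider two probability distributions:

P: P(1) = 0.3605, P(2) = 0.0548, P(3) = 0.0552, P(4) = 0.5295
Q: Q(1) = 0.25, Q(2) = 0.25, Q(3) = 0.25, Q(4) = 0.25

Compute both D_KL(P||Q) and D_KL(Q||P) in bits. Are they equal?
D_KL(P||Q) = 0.5234 bits, D_KL(Q||P) = 0.6895 bits. No, they are not equal.

D_KL(P||Q) = Σ P(x) log₂(P(x)/Q(x))

Computing term by term:
  P(1)·log₂(P(1)/Q(1)) = 0.3605·log₂(0.3605/0.25) = 0.19037
  P(2)·log₂(P(2)/Q(2)) = 0.0548·log₂(0.0548/0.25) = -0.11999
  P(3)·log₂(P(3)/Q(3)) = 0.0552·log₂(0.0552/0.25) = -0.12029
  P(4)·log₂(P(4)/Q(4)) = 0.5295·log₂(0.5295/0.25) = 0.57329

D_KL(P||Q) = 0.19037 - 0.11999 - 0.12029 + 0.57329 = 0.52338 ≈ 0.5234 bits

D_KL(Q||P) = Σ Q(x) log₂(Q(x)/P(x))

Computing term by term:
  Q(1)·log₂(Q(1)/P(1)) = 0.25·log₂(0.25/0.3605) = -0.13202
  Q(2)·log₂(Q(2)/P(2)) = 0.25·log₂(0.25/0.0548) = 0.54742
  Q(3)·log₂(Q(3)/P(3)) = 0.25·log₂(0.25/0.0552) = 0.54480
  Q(4)·log₂(Q(4)/P(4)) = 0.25·log₂(0.25/0.5295) = -0.27068

D_KL(Q||P) = -0.13202 + 0.54742 + 0.54480 - 0.27068 = 0.68952 ≈ 0.6895 bits

These are NOT equal (difference: 0.1661 bits). KL divergence is asymmetric: D_KL(P||Q) ≠ D_KL(Q||P) in general.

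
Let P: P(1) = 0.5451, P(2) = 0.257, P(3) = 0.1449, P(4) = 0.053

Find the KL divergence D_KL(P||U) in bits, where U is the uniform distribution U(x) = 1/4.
0.3906 bits

U(i) = 1/4 for all i

D_KL(P||U) = Σ P(x) log₂(P(x) / (1/4))
           = Σ P(x) log₂(P(x)) + log₂(4)
           = log₂(4) - H(P)

H(P) = -Σ P(x) log₂(P(x)):
  -P(1)·log₂(P(1)) = -(0.5451)·log₂(0.5451) = 0.47718
  -P(2)·log₂(P(2)) = -(0.257)·log₂(0.257) = 0.50376
  -P(3)·log₂(P(3)) = -(0.1449)·log₂(0.1449) = 0.40382
  -P(4)·log₂(P(4)) = -(0.053)·log₂(0.053) = 0.22461
H(P) = 0.47718 + 0.50376 + 0.40382 + 0.22461 = 1.60937 bits

log₂(4) = 2.00000 bits

D_KL(P||U) = 2.00000 - 1.60937 = 0.39063 ≈ 0.3906 bits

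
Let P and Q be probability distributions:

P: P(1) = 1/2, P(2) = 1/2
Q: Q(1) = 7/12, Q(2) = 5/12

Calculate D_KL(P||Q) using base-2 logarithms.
0.0203 bits

D_KL(P||Q) = Σ P(x) log₂(P(x)/Q(x))

Computing term by term:
  P(1)·log₂(P(1)/Q(1)) = (1/2)·log₂((1/2)/(7/12)) = -0.11120
  P(2)·log₂(P(2)/Q(2)) = (1/2)·log₂((1/2)/(5/12)) = 0.13152

D_KL(P||Q) = -0.11120 + 0.13152 = 0.02032 ≈ 0.0203 bits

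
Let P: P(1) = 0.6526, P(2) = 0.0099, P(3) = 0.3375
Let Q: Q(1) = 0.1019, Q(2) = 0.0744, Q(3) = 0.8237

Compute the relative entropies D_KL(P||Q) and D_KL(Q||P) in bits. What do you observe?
D_KL(P||Q) = 1.2851 bits, D_KL(Q||P) = 1.0038 bits. The two directions give different values (D_KL(P||Q) exceeds D_KL(Q||P) by 0.2813 bits): KL divergence is asymmetric.

D_KL(P||Q) = Σ P(x) log₂(P(x)/Q(x))

Computing term by term:
  P(1)·log₂(P(1)/Q(1)) = 0.6526·log₂(0.6526/0.1019) = 1.74834
  P(2)·log₂(P(2)/Q(2)) = 0.0099·log₂(0.0099/0.0744) = -0.02881
  P(3)·log₂(P(3)/Q(3)) = 0.3375·log₂(0.3375/0.8237) = -0.43444

D_KL(P||Q) = 1.74834 - 0.02881 - 0.43444 = 1.28509 ≈ 1.2851 bits

D_KL(Q||P) = Σ Q(x) log₂(Q(x)/P(x))

Computing term by term:
  Q(1)·log₂(Q(1)/P(1)) = 0.1019·log₂(0.1019/0.6526) = -0.27299
  Q(2)·log₂(Q(2)/P(2)) = 0.0744·log₂(0.0744/0.0099) = 0.21649
  Q(3)·log₂(Q(3)/P(3)) = 0.8237·log₂(0.8237/0.3375) = 1.06029

D_KL(Q||P) = -0.27299 + 0.21649 + 1.06029 = 1.00379 ≈ 1.0038 bits

These are NOT equal (difference: 0.2813 bits). KL divergence is asymmetric: D_KL(P||Q) ≠ D_KL(Q||P) in general.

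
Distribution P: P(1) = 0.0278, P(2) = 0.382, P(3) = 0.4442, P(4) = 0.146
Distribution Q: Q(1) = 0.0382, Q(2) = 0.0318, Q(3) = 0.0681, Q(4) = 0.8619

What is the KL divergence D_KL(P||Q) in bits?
2.1851 bits

D_KL(P||Q) = Σ P(x) log₂(P(x)/Q(x))

Computing term by term:
  P(1)·log₂(P(1)/Q(1)) = 0.0278·log₂(0.0278/0.0382) = -0.01275
  P(2)·log₂(P(2)/Q(2)) = 0.382·log₂(0.382/0.0318) = 1.37003
  P(3)·log₂(P(3)/Q(3)) = 0.4442·log₂(0.4442/0.0681) = 1.20178
  P(4)·log₂(P(4)/Q(4)) = 0.146·log₂(0.146/0.8619) = -0.37399

D_KL(P||Q) = -0.01275 + 1.37003 + 1.20178 - 0.37399 = 2.18507 ≈ 2.1851 bits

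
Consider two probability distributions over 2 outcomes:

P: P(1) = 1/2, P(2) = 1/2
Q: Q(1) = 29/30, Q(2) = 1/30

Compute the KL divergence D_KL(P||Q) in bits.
1.4779 bits

D_KL(P||Q) = Σ P(x) log₂(P(x)/Q(x))

Computing term by term:
  P(1)·log₂(P(1)/Q(1)) = (1/2)·log₂((1/2)/(29/30)) = -0.47555
  P(2)·log₂(P(2)/Q(2)) = (1/2)·log₂((1/2)/(1/30)) = 1.95345

D_KL(P||Q) = -0.47555 + 1.95345 = 1.47790 ≈ 1.4779 bits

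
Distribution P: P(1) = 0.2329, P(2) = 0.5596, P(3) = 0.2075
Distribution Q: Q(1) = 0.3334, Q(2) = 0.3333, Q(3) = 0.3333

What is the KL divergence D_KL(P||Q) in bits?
0.1559 bits

D_KL(P||Q) = Σ P(x) log₂(P(x)/Q(x))

Computing term by term:
  P(1)·log₂(P(1)/Q(1)) = 0.2329·log₂(0.2329/0.3334) = -0.12054
  P(2)·log₂(P(2)/Q(2)) = 0.5596·log₂(0.5596/0.3333) = 0.41834
  P(3)·log₂(P(3)/Q(3)) = 0.2075·log₂(0.2075/0.3333) = -0.14187

D_KL(P||Q) = -0.12054 + 0.41834 - 0.14187 = 0.15593 ≈ 0.1559 bits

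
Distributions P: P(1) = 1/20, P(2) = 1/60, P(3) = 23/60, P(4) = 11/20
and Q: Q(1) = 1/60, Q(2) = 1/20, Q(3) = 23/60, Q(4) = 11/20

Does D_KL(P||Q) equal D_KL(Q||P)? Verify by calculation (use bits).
D_KL(P||Q) = 0.0528 bits, D_KL(Q||P) = 0.0528 bits. Yes — for this pair D_KL(P||Q) = D_KL(Q||P).

D_KL(P||Q) = Σ P(x) log₂(P(x)/Q(x))

Computing term by term:
  P(1)·log₂(P(1)/Q(1)) = (1/20)·log₂((1/20)/(1/60)) = 0.07925
  P(2)·log₂(P(2)/Q(2)) = (1/60)·log₂((1/60)/(1/20)) = -0.02642
  P(3)·log₂(P(3)/Q(3)) = (23/60)·log₂((23/60)/(23/60)) = 0.00000
  P(4)·log₂(P(4)/Q(4)) = (11/20)·log₂((11/20)/(11/20)) = 0.00000

D_KL(P||Q) = 0.07925 - 0.02642 + 0.00000 + 0.00000 = 0.05283 ≈ 0.0528 bits

D_KL(Q||P) = Σ Q(x) log₂(Q(x)/P(x))

Computing term by term:
  Q(1)·log₂(Q(1)/P(1)) = (1/60)·log₂((1/60)/(1/20)) = -0.02642
  Q(2)·log₂(Q(2)/P(2)) = (1/20)·log₂((1/20)/(1/60)) = 0.07925
  Q(3)·log₂(Q(3)/P(3)) = (23/60)·log₂((23/60)/(23/60)) = 0.00000
  Q(4)·log₂(Q(4)/P(4)) = (11/20)·log₂((11/20)/(11/20)) = 0.00000

D_KL(Q||P) = -0.02642 + 0.07925 + 0.00000 + 0.00000 = 0.05283 ≈ 0.0528 bits

These ARE equal here. Q is P with outcomes relabeled (Q(1) = P(2), Q(2) = P(1)) by a relabeling that is its own inverse, so the two sums contain exactly the same terms in a different order. This is a special case — KL divergence is not symmetric in general: D_KL(P||Q) ≠ D_KL(Q||P) for most P, Q.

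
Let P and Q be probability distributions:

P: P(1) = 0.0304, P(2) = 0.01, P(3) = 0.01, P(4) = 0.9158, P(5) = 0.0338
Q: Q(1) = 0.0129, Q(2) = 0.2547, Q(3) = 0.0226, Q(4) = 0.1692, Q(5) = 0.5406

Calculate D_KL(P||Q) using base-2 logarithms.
2.0751 bits

D_KL(P||Q) = Σ P(x) log₂(P(x)/Q(x))

Computing term by term:
  P(1)·log₂(P(1)/Q(1)) = 0.0304·log₂(0.0304/0.0129) = 0.03760
  P(2)·log₂(P(2)/Q(2)) = 0.01·log₂(0.01/0.2547) = -0.04671
  P(3)·log₂(P(3)/Q(3)) = 0.01·log₂(0.01/0.0226) = -0.01176
  P(4)·log₂(P(4)/Q(4)) = 0.9158·log₂(0.9158/0.1692) = 2.23117
  P(5)·log₂(P(5)/Q(5)) = 0.0338·log₂(0.0338/0.5406) = -0.13518

D_KL(P||Q) = 0.03760 - 0.04671 - 0.01176 + 2.23117 - 0.13518 = 2.07512 ≈ 2.0751 bits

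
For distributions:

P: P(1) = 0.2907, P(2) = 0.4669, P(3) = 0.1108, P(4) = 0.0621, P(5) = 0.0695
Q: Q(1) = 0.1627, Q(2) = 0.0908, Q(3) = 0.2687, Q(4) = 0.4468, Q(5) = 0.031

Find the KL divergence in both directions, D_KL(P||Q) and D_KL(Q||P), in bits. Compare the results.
D_KL(P||Q) = 1.1089 bits, D_KL(Q||P) = 1.2286 bits. D_KL(Q||P) is larger than D_KL(P||Q) by 0.1197 bits; the two directions differ.

D_KL(P||Q) = Σ P(x) log₂(P(x)/Q(x))

Computing term by term:
  P(1)·log₂(P(1)/Q(1)) = 0.2907·log₂(0.2907/0.1627) = 0.24341
  P(2)·log₂(P(2)/Q(2)) = 0.4669·log₂(0.4669/0.0908) = 1.10298
  P(3)·log₂(P(3)/Q(3)) = 0.1108·log₂(0.1108/0.2687) = -0.14161
  P(4)·log₂(P(4)/Q(4)) = 0.0621·log₂(0.0621/0.4468) = -0.17680
  P(5)·log₂(P(5)/Q(5)) = 0.0695·log₂(0.0695/0.031) = 0.08095

D_KL(P||Q) = 0.24341 + 1.10298 - 0.14161 - 0.17680 + 0.08095 = 1.10893 ≈ 1.1089 bits

D_KL(Q||P) = Σ Q(x) log₂(Q(x)/P(x))

Computing term by term:
  Q(1)·log₂(Q(1)/P(1)) = 0.1627·log₂(0.1627/0.2907) = -0.13623
  Q(2)·log₂(Q(2)/P(2)) = 0.0908·log₂(0.0908/0.4669) = -0.21450
  Q(3)·log₂(Q(3)/P(3)) = 0.2687·log₂(0.2687/0.1108) = 0.34341
  Q(4)·log₂(Q(4)/P(4)) = 0.4468·log₂(0.4468/0.0621) = 1.27202
  Q(5)·log₂(Q(5)/P(5)) = 0.031·log₂(0.031/0.0695) = -0.03611

D_KL(Q||P) = -0.13623 - 0.21450 + 0.34341 + 1.27202 - 0.03611 = 1.22859 ≈ 1.2286 bits

These are NOT equal (difference: 0.1197 bits). KL divergence is asymmetric: D_KL(P||Q) ≠ D_KL(Q||P) in general.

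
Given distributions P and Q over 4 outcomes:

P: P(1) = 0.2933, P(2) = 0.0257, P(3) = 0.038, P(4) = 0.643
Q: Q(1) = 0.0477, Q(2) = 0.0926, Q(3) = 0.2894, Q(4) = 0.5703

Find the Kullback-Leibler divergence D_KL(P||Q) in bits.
0.7210 bits

D_KL(P||Q) = Σ P(x) log₂(P(x)/Q(x))

Computing term by term:
  P(1)·log₂(P(1)/Q(1)) = 0.2933·log₂(0.2933/0.0477) = 0.76854
  P(2)·log₂(P(2)/Q(2)) = 0.0257·log₂(0.0257/0.0926) = -0.04753
  P(3)·log₂(P(3)/Q(3)) = 0.038·log₂(0.038/0.2894) = -0.11130
  P(4)·log₂(P(4)/Q(4)) = 0.643·log₂(0.643/0.5703) = 0.11130

D_KL(P||Q) = 0.76854 - 0.04753 - 0.11130 + 0.11130 = 0.72101 ≈ 0.7210 bits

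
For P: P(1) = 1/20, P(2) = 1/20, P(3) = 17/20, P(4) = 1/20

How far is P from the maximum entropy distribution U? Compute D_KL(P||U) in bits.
1.1524 bits

U(i) = 1/4 for all i

D_KL(P||U) = Σ P(x) log₂(P(x) / (1/4))
           = Σ P(x) log₂(P(x)) + log₂(4)
           = log₂(4) - H(P)

H(P) = -Σ P(x) log₂(P(x)):
  -P(1)·log₂(P(1)) = -(1/20)·log₂(1/20) = 0.21610
  -P(2)·log₂(P(2)) = -(1/20)·log₂(1/20) = 0.21610
  -P(3)·log₂(P(3)) = -(17/20)·log₂(17/20) = 0.19930
  -P(4)·log₂(P(4)) = -(1/20)·log₂(1/20) = 0.21610
H(P) = 0.21610 + 0.21610 + 0.19930 + 0.21610 = 0.84760 bits

log₂(4) = 2.00000 bits

D_KL(P||U) = 2.00000 - 0.84760 = 1.15240 ≈ 1.1524 bits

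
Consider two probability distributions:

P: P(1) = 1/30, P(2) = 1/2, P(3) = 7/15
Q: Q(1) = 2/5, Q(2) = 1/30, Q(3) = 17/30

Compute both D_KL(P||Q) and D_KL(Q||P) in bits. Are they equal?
D_KL(P||Q) = 1.7032 bits, D_KL(Q||P) = 1.4625 bits. No, they are not equal.

D_KL(P||Q) = Σ P(x) log₂(P(x)/Q(x))

Computing term by term:
  P(1)·log₂(P(1)/Q(1)) = (1/30)·log₂((1/30)/(2/5)) = -0.11950
  P(2)·log₂(P(2)/Q(2)) = (1/2)·log₂((1/2)/(1/30)) = 1.95345
  P(3)·log₂(P(3)/Q(3)) = (7/15)·log₂((7/15)/(17/30)) = -0.13072

D_KL(P||Q) = -0.11950 + 1.95345 - 0.13072 = 1.70323 ≈ 1.7032 bits

D_KL(Q||P) = Σ Q(x) log₂(Q(x)/P(x))

Computing term by term:
  Q(1)·log₂(Q(1)/P(1)) = (2/5)·log₂((2/5)/(1/30)) = 1.43399
  Q(2)·log₂(Q(2)/P(2)) = (1/30)·log₂((1/30)/(1/2)) = -0.13023
  Q(3)·log₂(Q(3)/P(3)) = (17/30)·log₂((17/30)/(7/15)) = 0.15873

D_KL(Q||P) = 1.43399 - 0.13023 + 0.15873 = 1.46249 ≈ 1.4625 bits

These are NOT equal (difference: 0.2407 bits). KL divergence is asymmetric: D_KL(P||Q) ≠ D_KL(Q||P) in general.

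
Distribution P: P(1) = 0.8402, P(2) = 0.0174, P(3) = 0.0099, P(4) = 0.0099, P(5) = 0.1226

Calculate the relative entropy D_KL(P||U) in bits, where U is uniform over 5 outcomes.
1.5061 bits

U(i) = 1/5 for all i

D_KL(P||U) = Σ P(x) log₂(P(x) / (1/5))
           = Σ P(x) log₂(P(x)) + log₂(5)
           = log₂(5) - H(P)

H(P) = -Σ P(x) log₂(P(x)):
  -P(1)·log₂(P(1)) = -(0.8402)·log₂(0.8402) = 0.21105
  -P(2)·log₂(P(2)) = -(0.0174)·log₂(0.0174) = 0.10170
  -P(3)·log₂(P(3)) = -(0.0099)·log₂(0.0099) = 0.06592
  -P(4)·log₂(P(4)) = -(0.0099)·log₂(0.0099) = 0.06592
  -P(5)·log₂(P(5)) = -(0.1226)·log₂(0.1226) = 0.37123
H(P) = 0.21105 + 0.10170 + 0.06592 + 0.06592 + 0.37123 = 0.81582 bits

log₂(5) = 2.32193 bits

D_KL(P||U) = 2.32193 - 0.81582 = 1.50611 ≈ 1.5061 bits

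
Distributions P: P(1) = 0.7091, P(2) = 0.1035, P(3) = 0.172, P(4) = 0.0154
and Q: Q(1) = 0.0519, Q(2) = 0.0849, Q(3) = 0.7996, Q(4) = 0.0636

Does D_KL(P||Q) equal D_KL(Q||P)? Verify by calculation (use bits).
D_KL(P||Q) = 2.2916 bits, D_KL(Q||P) = 1.6827 bits. No — D_KL(P||Q) ≠ D_KL(Q||P) for this pair.

D_KL(P||Q) = Σ P(x) log₂(P(x)/Q(x))

Computing term by term:
  P(1)·log₂(P(1)/Q(1)) = 0.7091·log₂(0.7091/0.0519) = 2.67485
  P(2)·log₂(P(2)/Q(2)) = 0.1035·log₂(0.1035/0.0849) = 0.02958
  P(3)·log₂(P(3)/Q(3)) = 0.172·log₂(0.172/0.7996) = -0.38130
  P(4)·log₂(P(4)/Q(4)) = 0.0154·log₂(0.0154/0.0636) = -0.03151

D_KL(P||Q) = 2.67485 + 0.02958 - 0.38130 - 0.03151 = 2.29162 ≈ 2.2916 bits

D_KL(Q||P) = Σ Q(x) log₂(Q(x)/P(x))

Computing term by term:
  Q(1)·log₂(Q(1)/P(1)) = 0.0519·log₂(0.0519/0.7091) = -0.19578
  Q(2)·log₂(Q(2)/P(2)) = 0.0849·log₂(0.0849/0.1035) = -0.02426
  Q(3)·log₂(Q(3)/P(3)) = 0.7996·log₂(0.7996/0.172) = 1.77261
  Q(4)·log₂(Q(4)/P(4)) = 0.0636·log₂(0.0636/0.0154) = 0.13013

D_KL(Q||P) = -0.19578 - 0.02426 + 1.77261 + 0.13013 = 1.68270 ≈ 1.6827 bits

These are NOT equal (difference: 0.6089 bits). KL divergence is asymmetric: D_KL(P||Q) ≠ D_KL(Q||P) in general.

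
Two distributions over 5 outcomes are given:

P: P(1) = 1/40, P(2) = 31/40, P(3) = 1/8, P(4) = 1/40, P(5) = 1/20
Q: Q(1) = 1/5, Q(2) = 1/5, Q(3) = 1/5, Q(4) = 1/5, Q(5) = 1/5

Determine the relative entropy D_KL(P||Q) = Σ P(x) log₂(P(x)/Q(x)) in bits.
1.1797 bits

D_KL(P||Q) = Σ P(x) log₂(P(x)/Q(x))

Computing term by term:
  P(1)·log₂(P(1)/Q(1)) = (1/40)·log₂((1/40)/(1/5)) = -0.07500
  P(2)·log₂(P(2)/Q(2)) = (31/40)·log₂((31/40)/(1/5)) = 1.51450
  P(3)·log₂(P(3)/Q(3)) = (1/8)·log₂((1/8)/(1/5)) = -0.08476
  P(4)·log₂(P(4)/Q(4)) = (1/40)·log₂((1/40)/(1/5)) = -0.07500
  P(5)·log₂(P(5)/Q(5)) = (1/20)·log₂((1/20)/(1/5)) = -0.10000

D_KL(P||Q) = -0.07500 + 1.51450 - 0.08476 - 0.07500 - 0.10000 = 1.17974 ≈ 1.1797 bits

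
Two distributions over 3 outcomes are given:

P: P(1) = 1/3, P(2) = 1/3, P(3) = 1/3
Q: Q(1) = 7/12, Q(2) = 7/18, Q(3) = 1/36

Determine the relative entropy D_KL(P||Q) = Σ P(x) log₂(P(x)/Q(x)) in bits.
0.8517 bits

D_KL(P||Q) = Σ P(x) log₂(P(x)/Q(x))

Computing term by term:
  P(1)·log₂(P(1)/Q(1)) = (1/3)·log₂((1/3)/(7/12)) = -0.26912
  P(2)·log₂(P(2)/Q(2)) = (1/3)·log₂((1/3)/(7/18)) = -0.07413
  P(3)·log₂(P(3)/Q(3)) = (1/3)·log₂((1/3)/(1/36)) = 1.19499

D_KL(P||Q) = -0.26912 - 0.07413 + 1.19499 = 0.85174 ≈ 0.8517 bits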